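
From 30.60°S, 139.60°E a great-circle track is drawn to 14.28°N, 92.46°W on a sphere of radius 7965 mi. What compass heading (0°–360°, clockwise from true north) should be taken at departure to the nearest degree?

97°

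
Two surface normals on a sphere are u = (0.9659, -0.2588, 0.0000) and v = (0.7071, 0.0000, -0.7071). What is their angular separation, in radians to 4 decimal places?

u·v = 0.6830; |u| = 1.0000, |v| = 1.0000.
cos θ = (u·v)/(|u||v|) = 0.6830, so θ = 0.8189 rad.

0.8189 rad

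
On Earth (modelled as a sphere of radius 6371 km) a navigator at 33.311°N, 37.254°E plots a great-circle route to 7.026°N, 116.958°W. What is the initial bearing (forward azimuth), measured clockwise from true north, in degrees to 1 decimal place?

323.9°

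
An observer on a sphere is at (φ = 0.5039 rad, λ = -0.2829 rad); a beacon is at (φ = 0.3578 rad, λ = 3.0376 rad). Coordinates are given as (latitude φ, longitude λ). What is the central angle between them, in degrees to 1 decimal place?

129.6°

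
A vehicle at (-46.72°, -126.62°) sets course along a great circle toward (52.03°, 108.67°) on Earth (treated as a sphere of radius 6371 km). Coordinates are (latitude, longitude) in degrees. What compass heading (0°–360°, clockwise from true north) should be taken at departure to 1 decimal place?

299.4°

With φ₁ = -0.8154, φ₂ = 0.9081, Δλ = -2.1766 rad, the forward-azimuth formula gives
θ = atan2( sin Δλ cos φ₂ , cos φ₁ sin φ₂ − sin φ₁ cos φ₂ cos Δλ ) = atan2(-0.5058, 0.2854) = -60.56°.
Adding 360° brings this into [0°, 360°): 299.4°.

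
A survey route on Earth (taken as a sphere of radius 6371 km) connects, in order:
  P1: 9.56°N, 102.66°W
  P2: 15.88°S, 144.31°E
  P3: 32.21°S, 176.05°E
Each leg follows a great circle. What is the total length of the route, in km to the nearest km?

16422 km

Leg P1→P2: central angle 2.0004 rad, distance 12744.5 km.
Leg P2→P3: central angle 0.5773 rad, distance 3677.9 km.
Total: 12744.5 + 3677.9 ≈ 16422 km.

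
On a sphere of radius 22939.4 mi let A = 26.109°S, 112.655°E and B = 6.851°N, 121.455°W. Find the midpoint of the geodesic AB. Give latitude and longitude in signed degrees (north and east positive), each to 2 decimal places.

-20.37°, -178.79°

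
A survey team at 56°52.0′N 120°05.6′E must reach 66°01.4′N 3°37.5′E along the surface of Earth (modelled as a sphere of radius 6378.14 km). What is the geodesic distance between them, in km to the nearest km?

Let φ₁ = 0.9925 rad, φ₂ = 1.1523 rad, and Δλ = -2.0328 rad.
cos c = sin φ₁ sin φ₂ + cos φ₁ cos φ₂ cos Δλ = (0.8374)(0.9137) + (0.5466)(0.4064)(-0.4457) = 0.66615,
so c = arccos(0.66615) = 0.84177 rad.
Distance = R·c = 6378.14 × 0.8418 ≈ 5369 km.

5369 km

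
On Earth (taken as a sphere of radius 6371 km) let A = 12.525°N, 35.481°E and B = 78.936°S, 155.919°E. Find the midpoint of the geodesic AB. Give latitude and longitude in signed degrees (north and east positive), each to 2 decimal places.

The central angle between A and B is δ = 1.8836 rad.
With f = 0.5, the slerp weights are sin((1−f)δ)/sin δ = 0.8499 and sin(fδ)/sin δ = 0.8499.
Weighted sum of the unit vectors: (0.8499)·(0.7949,0.5666,0.2169) + (0.8499)·(-0.1752,0.0783,-0.9814) = (0.5267, 0.5481, -0.6498).
Converting back: φ = atan2(z, √(x²+y²)) = -40.52°, λ = atan2(y, x) = 46.14°.

-40.52°, 46.14°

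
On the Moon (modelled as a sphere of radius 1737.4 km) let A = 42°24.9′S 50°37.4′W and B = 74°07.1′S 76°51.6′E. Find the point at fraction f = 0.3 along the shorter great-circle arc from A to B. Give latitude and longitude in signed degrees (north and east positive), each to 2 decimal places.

-59.07°, -42.04°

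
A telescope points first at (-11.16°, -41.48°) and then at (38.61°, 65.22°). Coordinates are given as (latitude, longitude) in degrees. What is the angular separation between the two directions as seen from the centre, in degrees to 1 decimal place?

In radians: φ₁ = -0.1948, φ₂ = 0.6739, Δλ = 106.700° = 1.8623 rad.
Haversine: a = sin²(Δφ/2) + cos φ₁ cos φ₂ sin²(Δλ/2) = 0.1771 + (0.9811)(0.7814)(0.6437) = 0.67054.
Central angle c = 2·arcsin(√a) = 1.91886 rad.
So the angular separation is 109.9°.

109.9°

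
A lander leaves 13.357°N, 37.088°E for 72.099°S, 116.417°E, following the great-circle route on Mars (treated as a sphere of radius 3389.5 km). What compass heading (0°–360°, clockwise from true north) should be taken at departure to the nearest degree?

162°

With φ₁ = 0.2331, φ₂ = -1.2584, Δλ = 1.3846 rad, the forward-azimuth formula gives
θ = atan2( sin Δλ cos φ₂ , cos φ₁ sin φ₂ − sin φ₁ cos φ₂ cos Δλ ) = atan2(0.3021, -0.9390) = 162.17°.
So the initial bearing is 162°.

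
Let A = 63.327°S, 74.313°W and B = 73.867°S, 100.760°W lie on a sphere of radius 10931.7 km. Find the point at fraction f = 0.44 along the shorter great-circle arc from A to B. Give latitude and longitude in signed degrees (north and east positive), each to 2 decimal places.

-68.43°, -82.90°

The central angle between A and B is δ = 0.2453 rad.
With f = 0.44, the slerp weights are sin((1−f)δ)/sin δ = 0.5639 and sin(fδ)/sin δ = 0.4436.
Weighted sum of the unit vectors: (0.5639)·(0.1214,-0.4322,-0.8936) + (0.4436)·(-0.0519,-0.2730,-0.9606) = (0.0454, -0.3648, -0.9300).
Converting back: φ = atan2(z, √(x²+y²)) = -68.43°, λ = atan2(y, x) = -82.90°.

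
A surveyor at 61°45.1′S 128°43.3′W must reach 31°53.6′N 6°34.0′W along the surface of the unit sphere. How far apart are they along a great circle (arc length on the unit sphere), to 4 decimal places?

In radians: φ₁ = -1.0778, φ₂ = 0.5566, Δλ = 122.155° = 2.1320 rad.
cos c = sin φ₁ sin φ₂ + cos φ₁ cos φ₂ cos Δλ = (-0.8809)(0.5283) + (0.4733)(0.8490)(-0.5322) = -0.67928,
so c = arccos(-0.67928) = 2.31758 rad.
On the unit sphere the arc length equals the central angle: 2.3176.

2.3176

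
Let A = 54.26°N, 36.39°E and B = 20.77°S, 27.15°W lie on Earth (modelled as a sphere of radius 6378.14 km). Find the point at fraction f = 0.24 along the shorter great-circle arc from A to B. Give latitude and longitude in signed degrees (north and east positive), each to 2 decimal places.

39.12°, 12.29°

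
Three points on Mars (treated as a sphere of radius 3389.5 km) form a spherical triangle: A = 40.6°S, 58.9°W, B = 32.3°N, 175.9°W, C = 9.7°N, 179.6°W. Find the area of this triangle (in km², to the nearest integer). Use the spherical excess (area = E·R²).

7885630 km²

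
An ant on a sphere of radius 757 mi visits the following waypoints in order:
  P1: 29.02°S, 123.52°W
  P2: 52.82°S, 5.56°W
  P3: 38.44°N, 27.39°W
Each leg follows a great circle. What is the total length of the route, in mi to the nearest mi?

2315 mi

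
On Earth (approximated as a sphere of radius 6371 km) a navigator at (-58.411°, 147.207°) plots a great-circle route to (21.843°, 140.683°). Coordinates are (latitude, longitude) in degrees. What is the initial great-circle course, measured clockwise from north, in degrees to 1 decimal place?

353.9°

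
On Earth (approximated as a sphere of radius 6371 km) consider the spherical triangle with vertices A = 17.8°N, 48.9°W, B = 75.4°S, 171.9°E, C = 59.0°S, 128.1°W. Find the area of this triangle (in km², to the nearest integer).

Side lengths (central angles): a = 0.4637, b = 1.7418, c = 2.0686 rad; semiperimeter s = 2.1370.
By l'Huilier's theorem, tan(E/4) = √[tan(s/2) tan((s−a)/2) tan((s−b)/2) tan((s−c)/2)], giving spherical excess E = 0.4683 rad.
Area = E·R² = 0.4683 × (6371)² ≈ 19006115 km².

19006115 km²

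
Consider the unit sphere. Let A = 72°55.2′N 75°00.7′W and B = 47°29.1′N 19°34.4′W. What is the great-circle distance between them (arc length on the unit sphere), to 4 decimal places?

0.6143

With latitudes φ₁ = 72.920°, φ₂ = 47.485° and longitude difference Δλ = 55.438°:
cos c = sin φ₁ sin φ₂ + cos φ₁ cos φ₂ cos Δλ = (0.9559)(0.7371) + (0.2937)(0.6758)(0.5673) = 0.81719,
so c = arccos(0.81719) = 0.61428 rad.
On the unit sphere the arc length equals the central angle: 0.6143.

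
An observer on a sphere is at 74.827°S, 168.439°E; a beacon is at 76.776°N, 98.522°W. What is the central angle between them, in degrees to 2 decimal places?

In radians: φ₁ = -1.3060, φ₂ = 1.3400, Δλ = 93.039° = 1.6238 rad.
Haversine: a = sin²(Δφ/2) + cos φ₁ cos φ₂ sin²(Δλ/2) = 0.9398 + (0.2617)(0.2288)(0.5265) = 0.97136.
Central angle c = 2·arcsin(√a) = 2.80149 rad.
So the angular separation is 160.51°.

160.51°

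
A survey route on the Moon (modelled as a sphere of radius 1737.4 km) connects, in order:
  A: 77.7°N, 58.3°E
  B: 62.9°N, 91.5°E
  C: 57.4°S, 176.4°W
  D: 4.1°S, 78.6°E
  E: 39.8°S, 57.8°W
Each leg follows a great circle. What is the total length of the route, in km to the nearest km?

Leg A→B: central angle 0.3144 rad, distance 546.2 km.
Leg B→C: central angle 2.4325 rad, distance 4226.2 km.
Leg C→D: central angle 1.6497 rad, distance 2866.2 km.
Leg D→E: central angle 2.1050 rad, distance 3657.3 km.
Total: 546.2 + 4226.2 + 2866.2 + 3657.3 ≈ 11296 km.

11296 km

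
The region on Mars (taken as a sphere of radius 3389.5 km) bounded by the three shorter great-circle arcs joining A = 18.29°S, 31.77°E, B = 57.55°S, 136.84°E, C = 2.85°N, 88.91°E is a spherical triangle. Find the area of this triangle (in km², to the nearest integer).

Side lengths (central angles): a = 1.2481, b = 1.0484, c = 1.4380 rad; semiperimeter s = 1.8673.
By l'Huilier's theorem, tan(E/4) = √[tan(s/2) tan((s−a)/2) tan((s−b)/2) tan((s−c)/2)], giving spherical excess E = 0.7980 rad.
Area = E·R² = 0.7980 × (3389.5)² ≈ 9168191 km².

9168191 km²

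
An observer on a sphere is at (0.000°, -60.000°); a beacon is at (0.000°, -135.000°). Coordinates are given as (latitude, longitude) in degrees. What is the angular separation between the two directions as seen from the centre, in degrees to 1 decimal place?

With latitudes φ₁ = 0.000°, φ₂ = 0.000° and longitude difference Δλ = -75.000°:
Haversine: a = sin²(Δφ/2) + cos φ₁ cos φ₂ sin²(Δλ/2) = 0.0000 + (1.0000)(1.0000)(0.3706) = 0.37059.
Central angle c = 2·arcsin(√a) = 1.30900 rad.
So the angular separation is 75.0°.

75.0°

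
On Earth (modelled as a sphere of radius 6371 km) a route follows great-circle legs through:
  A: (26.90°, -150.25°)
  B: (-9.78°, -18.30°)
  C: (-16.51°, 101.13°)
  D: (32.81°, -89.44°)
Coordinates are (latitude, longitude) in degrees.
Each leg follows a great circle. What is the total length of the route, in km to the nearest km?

45292 km

Leg A→B: central angle 2.2974 rad, distance 14636.8 km.
Leg B→C: central angle 1.9998 rad, distance 12740.8 km.
Leg C→D: central angle 2.8119 rad, distance 17914.4 km.
Total: 14636.8 + 12740.8 + 17914.4 ≈ 45292 km.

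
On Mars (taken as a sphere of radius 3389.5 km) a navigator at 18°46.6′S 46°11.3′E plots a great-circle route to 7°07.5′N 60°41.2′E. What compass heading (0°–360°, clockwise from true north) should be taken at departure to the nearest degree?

With φ₁ = -0.3277, φ₂ = 0.1244, Δλ = 0.2530 rad, the forward-azimuth formula gives
θ = atan2( sin Δλ cos φ₂ , cos φ₁ sin φ₂ − sin φ₁ cos φ₂ cos Δλ ) = atan2(0.2484, 0.4267) = 30.21°.
So the initial bearing is 30°.

30°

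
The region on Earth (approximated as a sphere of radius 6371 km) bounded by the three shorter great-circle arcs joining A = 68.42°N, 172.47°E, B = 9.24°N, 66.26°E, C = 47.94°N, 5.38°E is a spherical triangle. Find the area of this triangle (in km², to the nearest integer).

31301369 km²

Side lengths (central angles): a = 1.1141, b = 1.1038, c = 1.5228 rad; semiperimeter s = 1.8703.
By l'Huilier's theorem, tan(E/4) = √[tan(s/2) tan((s−a)/2) tan((s−b)/2) tan((s−c)/2)], giving spherical excess E = 0.7712 rad.
Area = E·R² = 0.7712 × (6371)² ≈ 31301369 km².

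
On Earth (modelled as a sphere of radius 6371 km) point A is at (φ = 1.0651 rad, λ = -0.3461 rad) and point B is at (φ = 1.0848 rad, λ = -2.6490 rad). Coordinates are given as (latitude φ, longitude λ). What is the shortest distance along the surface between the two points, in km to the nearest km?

5728 km

In radians: φ₁ = 1.0651, φ₂ = 1.0848, Δλ = -131.946° = -2.3029 rad.
cos c = sin φ₁ sin φ₂ + cos φ₁ cos φ₂ cos Δλ = (0.8748)(0.8842) + (0.4844)(0.4671)(-0.6684) = 0.62230,
so c = arccos(0.62230) = 0.89912 rad.
Distance = R·c = 6371 × 0.8991 ≈ 5728 km.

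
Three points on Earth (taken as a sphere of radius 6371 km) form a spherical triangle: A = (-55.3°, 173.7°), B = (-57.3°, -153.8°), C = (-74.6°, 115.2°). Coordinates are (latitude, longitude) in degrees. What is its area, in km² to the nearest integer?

Side lengths (central angles): a = 0.6287, b = 0.5123, c = 0.3136 rad; semiperimeter s = 0.7273.
By l'Huilier's theorem, tan(E/4) = √[tan(s/2) tan((s−a)/2) tan((s−b)/2) tan((s−c)/2)], giving spherical excess E = 0.0825 rad.
Area = E·R² = 0.0825 × (6371)² ≈ 3347787 km².

3347787 km²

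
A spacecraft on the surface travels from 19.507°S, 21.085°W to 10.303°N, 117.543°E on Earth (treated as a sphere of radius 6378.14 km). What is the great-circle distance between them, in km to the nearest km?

In radians: φ₁ = -0.3405, φ₂ = 0.1798, Δλ = 138.628° = 2.4195 rad.
cos c = sin φ₁ sin φ₂ + cos φ₁ cos φ₂ cos Δλ = (-0.3339)(0.1789) + (0.9426)(0.9839)(-0.7504) = -0.75568,
so c = arccos(-0.75568) = 2.42748 rad.
Distance = R·c = 6378.14 × 2.4275 ≈ 15483 km.

15483 km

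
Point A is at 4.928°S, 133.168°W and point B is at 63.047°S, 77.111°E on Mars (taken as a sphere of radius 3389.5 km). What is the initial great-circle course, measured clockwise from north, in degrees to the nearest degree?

194°

Δλ = -149.721° = -2.6131 rad.
y = sin Δλ · cos φ₂ = (-0.5042)(0.4533) = -0.2285
x = cos φ₁ sin φ₂ − sin φ₁ cos φ₂ cos Δλ = (0.9963)(-0.8914) − (-0.0859)(0.4533)(-0.8636) = -0.9217
θ = atan2(y, x) = -166.07°; adding 360° gives 194°.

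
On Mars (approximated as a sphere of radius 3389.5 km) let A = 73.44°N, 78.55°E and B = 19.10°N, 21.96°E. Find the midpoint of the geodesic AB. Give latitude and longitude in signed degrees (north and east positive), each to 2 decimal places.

48.76°, 34.14°

Central angle δ = 1.0906 rad. Interpolating on the sphere with fraction f = 0.5:
P = [sin((1−f)δ)·A + sin(fδ)·B] / sin δ = 0.5848·A + 0.5848·B in Cartesian coordinates,
giving P = (0.5456, 0.3700, 0.7519), i.e. latitude 48.76°, longitude 34.14°.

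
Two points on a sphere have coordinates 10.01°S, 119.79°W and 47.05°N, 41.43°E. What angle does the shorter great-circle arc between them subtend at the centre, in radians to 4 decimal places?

With latitudes φ₁ = -10.010°, φ₂ = 47.050° and longitude difference Δλ = 161.220°:
Haversine: a = sin²(Δφ/2) + cos φ₁ cos φ₂ sin²(Δλ/2) = 0.2281 + (0.9848)(0.6814)(0.9734) = 0.88125.
Central angle c = 2·arcsin(√a) = 2.43795 rad.
So the angular separation is 2.4380 rad.

2.4380 rad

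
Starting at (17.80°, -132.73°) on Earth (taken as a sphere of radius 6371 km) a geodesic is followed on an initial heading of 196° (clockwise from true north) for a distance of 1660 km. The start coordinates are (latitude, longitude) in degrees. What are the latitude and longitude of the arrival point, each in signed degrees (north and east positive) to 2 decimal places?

Angular distance δ = d/R = 1660/6371 = 0.26056 rad; initial bearing θ = 3.4208 rad.
sin φ₂ = sin φ₁ cos δ + cos φ₁ sin δ cos θ = (0.3057)(0.9662) + (0.9521)(0.2576)(-0.9613) = 0.0596, so φ₂ = 3.42°.
Δλ = atan2(sin θ sin δ cos φ₁, cos δ − sin φ₁ sin φ₂) = atan2(-0.0676, 0.9480) = -4.079°.
λ₂ = -132.730° − 4.079° = -136.81°.

3.42°, -136.81°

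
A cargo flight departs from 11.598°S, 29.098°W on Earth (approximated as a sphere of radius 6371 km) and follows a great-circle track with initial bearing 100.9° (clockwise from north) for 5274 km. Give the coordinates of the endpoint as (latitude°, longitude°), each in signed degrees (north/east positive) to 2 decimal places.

Angular distance δ = d/R = 5274/6371 = 0.82781 rad; initial bearing θ = 1.7610 rad.
sin φ₂ = sin φ₁ cos δ + cos φ₁ sin δ cos θ = (-0.2010)(0.6765) + (0.9796)(0.7365)(-0.1891) = -0.2724, so φ₂ = -15.81°.
Δλ = atan2(sin θ sin δ cos φ₁, cos δ − sin φ₁ sin φ₂) = atan2(0.7084, 0.6217) = 48.729°.
λ₂ = -29.098° + 48.729° = 19.63°.

-15.81°, 19.63°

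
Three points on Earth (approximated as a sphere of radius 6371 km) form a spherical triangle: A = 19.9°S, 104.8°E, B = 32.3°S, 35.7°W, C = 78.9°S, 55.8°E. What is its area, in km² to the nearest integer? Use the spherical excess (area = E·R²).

Side lengths (central angles): a = 1.0238, b = 1.1009, c = 2.0168 rad; semiperimeter s = 2.0708.
By l'Huilier's theorem, tan(E/4) = √[tan(s/2) tan((s−a)/2) tan((s−b)/2) tan((s−c)/2)], giving spherical excess E = 0.4683 rad.
Area = E·R² = 0.4683 × (6371)² ≈ 19009844 km².

19009844 km²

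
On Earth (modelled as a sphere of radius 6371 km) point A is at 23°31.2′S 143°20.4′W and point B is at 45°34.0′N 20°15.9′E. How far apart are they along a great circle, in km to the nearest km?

In radians: φ₁ = -0.4105, φ₂ = 0.7953, Δλ = 163.605° = 2.8554 rad.
Haversine: a = sin²(Δφ/2) + cos φ₁ cos φ₂ sin²(Δλ/2) = 0.3215 + (0.9169)(0.7001)(0.9797) = 0.95039.
Central angle c = 2·arcsin(√a) = 2.69235 rad.
Distance = R·c = 6371 × 2.6924 ≈ 17153 km.

17153 km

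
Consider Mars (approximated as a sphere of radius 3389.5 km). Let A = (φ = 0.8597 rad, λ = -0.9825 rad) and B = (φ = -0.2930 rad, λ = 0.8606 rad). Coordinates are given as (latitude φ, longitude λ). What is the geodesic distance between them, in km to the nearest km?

6671 km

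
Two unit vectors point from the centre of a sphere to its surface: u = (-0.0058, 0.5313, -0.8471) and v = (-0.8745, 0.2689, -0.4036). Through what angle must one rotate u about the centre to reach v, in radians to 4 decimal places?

1.0589 rad

u·v = 0.4898; |u| = 0.9999, |v| = 1.0000.
cos θ = (u·v)/(|u||v|) = 0.4899, so θ = 1.0589 rad.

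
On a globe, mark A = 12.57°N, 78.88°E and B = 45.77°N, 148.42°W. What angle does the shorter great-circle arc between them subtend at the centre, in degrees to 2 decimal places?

Let φ₁ = 0.2194 rad, φ₂ = 0.7988 rad, and Δλ = 2.3161 rad.
Haversine: a = sin²(Δφ/2) + cos φ₁ cos φ₂ sin²(Δλ/2) = 0.0816 + (0.9760)(0.6975)(0.8391) = 0.65288.
Central angle c = 2·arcsin(√a) = 1.88153 rad.
So the angular separation is 107.80°.

107.80°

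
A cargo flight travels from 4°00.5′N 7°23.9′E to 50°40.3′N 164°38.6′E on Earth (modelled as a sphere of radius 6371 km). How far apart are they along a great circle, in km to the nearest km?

13558 km

With latitudes φ₁ = 4.008°, φ₂ = 50.672° and longitude difference Δλ = 157.245°:
Haversine: a = sin²(Δφ/2) + cos φ₁ cos φ₂ sin²(Δλ/2) = 0.1569 + (0.9976)(0.6338)(0.9611) = 0.76447.
Central angle c = 2·arcsin(√a) = 2.12814 rad.
Distance = R·c = 6371 × 2.1281 ≈ 13558 km.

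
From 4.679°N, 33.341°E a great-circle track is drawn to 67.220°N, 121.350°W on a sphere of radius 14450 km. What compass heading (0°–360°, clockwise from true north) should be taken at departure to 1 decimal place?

350.1°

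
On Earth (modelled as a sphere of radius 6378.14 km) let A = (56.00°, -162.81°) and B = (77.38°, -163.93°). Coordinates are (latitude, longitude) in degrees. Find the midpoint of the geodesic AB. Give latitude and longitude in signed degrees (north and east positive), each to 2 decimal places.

Central angle δ = 0.3732 rad. Interpolating on the sphere with fraction f = 0.5:
P = [sin((1−f)δ)·A + sin(fδ)·B] / sin δ = 0.5088·A + 0.5088·B in Cartesian coordinates,
giving P = (-0.3787, -0.1149, 0.9184), i.e. latitude 66.69°, longitude -163.12°.

66.69°, -163.12°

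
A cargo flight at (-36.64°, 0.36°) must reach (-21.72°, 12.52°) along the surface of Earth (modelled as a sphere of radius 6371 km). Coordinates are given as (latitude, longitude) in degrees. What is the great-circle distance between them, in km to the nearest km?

With latitudes φ₁ = -36.640°, φ₂ = -21.720° and longitude difference Δλ = 12.160°:
cos c = sin φ₁ sin φ₂ + cos φ₁ cos φ₂ cos Δλ = (-0.5968)(-0.3701) + (0.8024)(0.9290)(0.9776) = 0.94956,
so c = arccos(0.94956) = 0.31896 rad.
Distance = R·c = 6371 × 0.3190 ≈ 2032 km.

2032 km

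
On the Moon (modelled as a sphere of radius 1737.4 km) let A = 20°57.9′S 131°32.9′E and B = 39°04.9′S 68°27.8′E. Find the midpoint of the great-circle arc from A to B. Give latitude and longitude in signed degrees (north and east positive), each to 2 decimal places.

-34.10°, 103.24°

The central angle between A and B is δ = 0.9840 rad.
With f = 0.5, the slerp weights are sin((1−f)δ)/sin δ = 0.5673 and sin(fδ)/sin δ = 0.5673.
Weighted sum of the unit vectors: (0.5673)·(-0.6193,0.6989,-0.3578) + (0.5673)·(0.2850,0.7221,-0.6304) = (-0.1897, 0.8061, -0.5606).
Converting back: φ = atan2(z, √(x²+y²)) = -34.10°, λ = atan2(y, x) = 103.24°.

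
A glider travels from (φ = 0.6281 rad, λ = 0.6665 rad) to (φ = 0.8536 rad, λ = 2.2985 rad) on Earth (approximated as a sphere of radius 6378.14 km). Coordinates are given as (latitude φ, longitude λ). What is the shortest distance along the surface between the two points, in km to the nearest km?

In radians: φ₁ = 0.6281, φ₂ = 0.8536, Δλ = 93.507° = 1.6320 rad.
cos c = sin φ₁ sin φ₂ + cos φ₁ cos φ₂ cos Δλ = (0.5876)(0.7537) + (0.8091)(0.6573)(-0.0612) = 0.41032,
so c = arccos(0.41032) = 1.14799 rad.
Distance = R·c = 6378.14 × 1.1480 ≈ 7322 km.

7322 km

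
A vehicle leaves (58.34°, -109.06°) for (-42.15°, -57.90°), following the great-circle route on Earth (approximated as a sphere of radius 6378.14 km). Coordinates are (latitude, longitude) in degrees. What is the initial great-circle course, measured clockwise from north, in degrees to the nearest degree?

With φ₁ = 1.0182, φ₂ = -0.7357, Δλ = 0.8929 rad, the forward-azimuth formula gives
θ = atan2( sin Δλ cos φ₂ , cos φ₁ sin φ₂ − sin φ₁ cos φ₂ cos Δλ ) = atan2(0.5775, -0.7480) = 142.33°.
So the initial bearing is 142°.

142°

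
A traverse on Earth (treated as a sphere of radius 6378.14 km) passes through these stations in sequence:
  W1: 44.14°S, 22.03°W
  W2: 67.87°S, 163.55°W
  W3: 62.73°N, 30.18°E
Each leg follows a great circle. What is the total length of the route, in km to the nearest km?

Leg W1→W2: central angle 1.1224 rad, distance 7159.1 km.
Leg W2→W3: central angle 3.0077 rad, distance 19183.4 km.
Total: 7159.1 + 19183.4 ≈ 26342 km.

26342 km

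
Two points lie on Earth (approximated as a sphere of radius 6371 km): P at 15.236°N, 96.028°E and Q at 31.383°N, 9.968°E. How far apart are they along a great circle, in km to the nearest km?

8767 km

With latitudes φ₁ = 15.236°, φ₂ = 31.383° and longitude difference Δλ = -86.060°:
cos c = sin φ₁ sin φ₂ + cos φ₁ cos φ₂ cos Δλ = (0.2628)(0.5208) + (0.9649)(0.8537)(0.0687) = 0.19345,
so c = arccos(0.19345) = 1.37612 rad.
Distance = R·c = 6371 × 1.3761 ≈ 8767 km.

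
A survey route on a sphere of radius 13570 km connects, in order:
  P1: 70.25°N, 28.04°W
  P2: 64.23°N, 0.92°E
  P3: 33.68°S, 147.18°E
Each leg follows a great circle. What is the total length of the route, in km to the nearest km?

36877 km

Leg P1→P2: central angle 0.2190 rad, distance 2971.8 km.
Leg P2→P3: central angle 2.4985 rad, distance 33904.7 km.
Total: 2971.8 + 33904.7 ≈ 36877 km.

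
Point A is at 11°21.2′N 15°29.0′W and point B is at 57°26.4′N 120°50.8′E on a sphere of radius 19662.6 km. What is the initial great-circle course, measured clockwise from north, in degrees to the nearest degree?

22°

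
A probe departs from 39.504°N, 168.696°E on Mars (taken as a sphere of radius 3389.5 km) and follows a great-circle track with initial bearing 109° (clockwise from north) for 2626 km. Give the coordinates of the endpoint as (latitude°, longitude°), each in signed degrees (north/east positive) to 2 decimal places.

16.19°, -147.77°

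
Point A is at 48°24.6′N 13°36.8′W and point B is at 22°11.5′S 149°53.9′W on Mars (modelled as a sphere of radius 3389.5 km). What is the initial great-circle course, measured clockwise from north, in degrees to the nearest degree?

Δλ = -136.285° = -2.3786 rad.
y = sin Δλ · cos φ₂ = (-0.6911)(0.9259) = -0.6399
x = cos φ₁ sin φ₂ − sin φ₁ cos φ₂ cos Δλ = (0.6638)(-0.3777) − (0.7479)(0.9259)(-0.7228) = 0.2498
θ = atan2(y, x) = -68.67°; adding 360° gives 291°.

291°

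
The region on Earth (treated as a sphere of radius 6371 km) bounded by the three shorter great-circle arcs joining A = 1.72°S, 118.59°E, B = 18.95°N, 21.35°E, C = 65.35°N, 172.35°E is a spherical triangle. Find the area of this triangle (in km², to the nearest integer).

Side lengths (central angles): a = 1.6207, b = 1.3498, c = 1.7000 rad; semiperimeter s = 2.3353.
By l'Huilier's theorem, tan(E/4) = √[tan(s/2) tan((s−a)/2) tan((s−b)/2) tan((s−c)/2)], giving spherical excess E = 1.4980 rad.
Area = E·R² = 1.4980 × (6371)² ≈ 60803153 km².

60803153 km²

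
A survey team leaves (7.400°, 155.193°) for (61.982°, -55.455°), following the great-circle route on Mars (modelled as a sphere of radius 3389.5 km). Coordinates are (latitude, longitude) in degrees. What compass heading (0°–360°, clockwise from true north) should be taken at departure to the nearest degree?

14°

With φ₁ = 0.1292, φ₂ = 1.0818, Δλ = 2.6067 rad, the forward-azimuth formula gives
θ = atan2( sin Δλ cos φ₂ , cos φ₁ sin φ₂ − sin φ₁ cos φ₂ cos Δλ ) = atan2(0.2395, 0.9275) = 14.48°.
So the initial bearing is 14°.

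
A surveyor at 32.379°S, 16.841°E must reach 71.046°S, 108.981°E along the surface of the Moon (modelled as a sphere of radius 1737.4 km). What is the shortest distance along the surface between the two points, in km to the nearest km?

1827 km

In radians: φ₁ = -0.5651, φ₂ = -1.2400, Δλ = 92.140° = 1.6081 rad.
Haversine: a = sin²(Δφ/2) + cos φ₁ cos φ₂ sin²(Δλ/2) = 0.1096 + (0.8445)(0.3248)(0.5187) = 0.25188.
Central angle c = 2·arcsin(√a) = 1.05154 rad.
Distance = R·c = 1737.4 × 1.0515 ≈ 1827 km.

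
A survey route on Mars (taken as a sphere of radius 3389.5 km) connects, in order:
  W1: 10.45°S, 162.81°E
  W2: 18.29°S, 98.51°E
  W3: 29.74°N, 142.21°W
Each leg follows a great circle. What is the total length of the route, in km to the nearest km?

11031 km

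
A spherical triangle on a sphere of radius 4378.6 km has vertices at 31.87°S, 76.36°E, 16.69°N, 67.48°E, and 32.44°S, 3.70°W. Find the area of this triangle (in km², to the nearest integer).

11570634 km²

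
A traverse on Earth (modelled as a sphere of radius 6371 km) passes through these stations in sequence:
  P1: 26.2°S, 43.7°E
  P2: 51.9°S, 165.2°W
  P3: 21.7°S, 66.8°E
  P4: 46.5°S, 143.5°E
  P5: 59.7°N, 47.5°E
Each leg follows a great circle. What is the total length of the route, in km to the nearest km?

Leg P1→P2: central angle 1.7085 rad, distance 10884.8 km.
Leg P2→P3: central angle 1.6328 rad, distance 10402.8 km.
Leg P3→P4: central angle 1.1425 rad, distance 7278.8 km.
Leg P4→P5: central angle 2.2951 rad, distance 14621.9 km.
Total: 10884.8 + 10402.8 + 7278.8 + 14621.9 ≈ 43188 km.

43188 km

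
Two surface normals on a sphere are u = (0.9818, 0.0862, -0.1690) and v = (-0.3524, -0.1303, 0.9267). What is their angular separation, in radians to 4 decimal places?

2.1105 rad

u·v = -0.5138; |u| = 1.0000, |v| = 1.0000.
cos θ = (u·v)/(|u||v|) = -0.5139, so θ = 2.1105 rad.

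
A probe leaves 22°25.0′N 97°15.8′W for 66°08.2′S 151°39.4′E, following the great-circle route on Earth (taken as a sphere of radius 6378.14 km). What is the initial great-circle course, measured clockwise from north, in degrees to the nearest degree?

206°

Δλ = -111.080° = -1.9387 rad.
y = sin Δλ · cos φ₂ = (-0.9331)(0.4046) = -0.3775
x = cos φ₁ sin φ₂ − sin φ₁ cos φ₂ cos Δλ = (0.9244)(-0.9145) − (0.3813)(0.4046)(-0.3597) = -0.7899
θ = atan2(y, x) = -154.46°; adding 360° gives 206°.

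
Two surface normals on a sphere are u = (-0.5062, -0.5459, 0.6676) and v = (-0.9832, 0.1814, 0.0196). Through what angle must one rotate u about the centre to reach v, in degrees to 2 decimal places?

u·v = 0.4118; |u| = 1.0000, |v| = 1.0000.
cos θ = (u·v)/(|u||v|) = 0.4118, so θ = 65.68°.

65.68°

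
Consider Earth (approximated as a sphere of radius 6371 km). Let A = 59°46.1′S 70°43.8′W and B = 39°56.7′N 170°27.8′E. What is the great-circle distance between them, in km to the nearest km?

In radians: φ₁ = -1.0432, φ₂ = 0.6972, Δλ = -118.807° = -2.0736 rad.
cos c = sin φ₁ sin φ₂ + cos φ₁ cos φ₂ cos Δλ = (-0.8640)(0.6421) + (0.5035)(0.7667)(-0.4819) = -0.74073,
so c = arccos(-0.74073) = 2.40496 rad.
Distance = R·c = 6371 × 2.4050 ≈ 15322 km.

15322 km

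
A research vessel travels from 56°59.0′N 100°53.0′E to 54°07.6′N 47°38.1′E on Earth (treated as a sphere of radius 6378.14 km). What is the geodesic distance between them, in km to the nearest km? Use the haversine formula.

3282 km

In radians: φ₁ = 0.9945, φ₂ = 0.9447, Δλ = -53.248° = -0.9294 rad.
Haversine: a = sin²(Δφ/2) + cos φ₁ cos φ₂ sin²(Δλ/2) = 0.0006 + (0.5449)(0.5860)(0.2008) = 0.06474.
Central angle c = 2·arcsin(√a) = 0.51456 rad.
Distance = R·c = 6378.14 × 0.5146 ≈ 3282 km.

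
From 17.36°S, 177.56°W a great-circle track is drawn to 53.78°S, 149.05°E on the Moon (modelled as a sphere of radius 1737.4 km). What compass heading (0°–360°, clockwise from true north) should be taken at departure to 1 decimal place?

207.6°

Δλ = -33.390° = -0.5828 rad.
y = sin Δλ · cos φ₂ = (-0.5503)(0.5909) = -0.3252
x = cos φ₁ sin φ₂ − sin φ₁ cos φ₂ cos Δλ = (0.9544)(-0.8068) − (-0.2984)(0.5909)(0.8349) = -0.6228
θ = atan2(y, x) = -152.43°; adding 360° gives 207.6°.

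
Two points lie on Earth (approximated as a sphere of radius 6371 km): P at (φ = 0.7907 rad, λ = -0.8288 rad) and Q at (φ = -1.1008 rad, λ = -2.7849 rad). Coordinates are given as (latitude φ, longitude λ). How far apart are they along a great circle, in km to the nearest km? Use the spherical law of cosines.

15444 km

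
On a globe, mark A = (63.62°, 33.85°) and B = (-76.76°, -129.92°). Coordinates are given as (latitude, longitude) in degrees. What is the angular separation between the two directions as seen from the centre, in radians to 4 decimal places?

Let φ₁ = 1.1104 rad, φ₂ = -1.3397 rad, and Δλ = -2.8583 rad.
cos c = sin φ₁ sin φ₂ + cos φ₁ cos φ₂ cos Δλ = (0.8959)(-0.9734) + (0.4443)(0.2290)(-0.9601) = -0.96976,
so c = arccos(-0.96976) = 2.89505 rad.
So the angular separation is 2.8950 rad.

2.8950 rad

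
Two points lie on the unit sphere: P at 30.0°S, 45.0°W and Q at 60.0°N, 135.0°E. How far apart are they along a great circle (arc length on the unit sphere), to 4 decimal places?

2.6180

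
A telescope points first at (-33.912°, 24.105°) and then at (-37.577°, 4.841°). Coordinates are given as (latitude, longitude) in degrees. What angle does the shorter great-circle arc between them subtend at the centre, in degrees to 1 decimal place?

With latitudes φ₁ = -33.912°, φ₂ = -37.577° and longitude difference Δλ = -19.264°:
Haversine: a = sin²(Δφ/2) + cos φ₁ cos φ₂ sin²(Δλ/2) = 0.0010 + (0.8299)(0.7925)(0.0280) = 0.01944.
Central angle c = 2·arcsin(√a) = 0.27974 rad.
So the angular separation is 16.0°.

16.0°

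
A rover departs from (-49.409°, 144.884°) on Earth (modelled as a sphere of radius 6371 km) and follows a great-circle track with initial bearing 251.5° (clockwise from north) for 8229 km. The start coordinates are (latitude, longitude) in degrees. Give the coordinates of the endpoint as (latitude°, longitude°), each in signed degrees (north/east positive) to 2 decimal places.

Angular distance δ = d/R = 8229/6371 = 1.29163 rad; initial bearing θ = 4.3895 rad.
sin φ₂ = sin φ₁ cos δ + cos φ₁ sin δ cos θ = (-0.7594)(0.2756) + (0.6507)(0.9613)(-0.3173) = -0.4077, so φ₂ = -24.06°.
Δλ = atan2(sin θ sin δ cos φ₁, cos δ − sin φ₁ sin φ₂) = atan2(-0.5931, -0.0341) = -93.286°.
λ₂ = 144.884° − 93.286° = 51.60°.

-24.06°, 51.60°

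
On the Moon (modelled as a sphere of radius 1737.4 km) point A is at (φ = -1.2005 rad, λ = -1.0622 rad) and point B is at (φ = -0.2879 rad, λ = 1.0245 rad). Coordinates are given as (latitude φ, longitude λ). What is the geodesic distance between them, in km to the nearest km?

In radians: φ₁ = -1.2005, φ₂ = -0.2879, Δλ = 119.559° = 2.0867 rad.
cos c = sin φ₁ sin φ₂ + cos φ₁ cos φ₂ cos Δλ = (-0.9322)(-0.2839) + (0.3619)(0.9588)(-0.4933) = 0.09351,
so c = arccos(0.09351) = 1.47715 rad.
Distance = R·c = 1737.4 × 1.4771 ≈ 2566 km.

2566 km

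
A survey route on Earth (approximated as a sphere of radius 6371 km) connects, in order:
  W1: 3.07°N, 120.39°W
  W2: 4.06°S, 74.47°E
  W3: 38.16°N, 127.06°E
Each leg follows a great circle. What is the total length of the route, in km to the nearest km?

25519 km

Leg W1→W2: central angle 2.8822 rad, distance 18362.3 km.
Leg W2→W3: central angle 1.1233 rad, distance 7156.3 km.
Total: 18362.3 + 7156.3 ≈ 25519 km.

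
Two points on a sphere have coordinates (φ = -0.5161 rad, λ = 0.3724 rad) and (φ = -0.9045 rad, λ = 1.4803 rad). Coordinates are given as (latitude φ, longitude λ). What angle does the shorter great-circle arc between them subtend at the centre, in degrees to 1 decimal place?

In radians: φ₁ = -0.5161, φ₂ = -0.9045, Δλ = 63.478° = 1.1079 rad.
Haversine: a = sin²(Δφ/2) + cos φ₁ cos φ₂ sin²(Δλ/2) = 0.0372 + (0.8698)(0.6181)(0.2767) = 0.18600.
Central angle c = 2·arcsin(√a) = 0.89183 rad.
So the angular separation is 51.1°.

51.1°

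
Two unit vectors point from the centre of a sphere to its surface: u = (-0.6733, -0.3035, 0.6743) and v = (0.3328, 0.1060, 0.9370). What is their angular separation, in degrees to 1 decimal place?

u·v = 0.3756; |u| = 1.0001, |v| = 1.0000.
cos θ = (u·v)/(|u||v|) = 0.3756, so θ = 67.9°.

67.9°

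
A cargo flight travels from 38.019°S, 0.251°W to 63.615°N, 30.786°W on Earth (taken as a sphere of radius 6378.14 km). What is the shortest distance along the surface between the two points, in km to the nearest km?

11632 km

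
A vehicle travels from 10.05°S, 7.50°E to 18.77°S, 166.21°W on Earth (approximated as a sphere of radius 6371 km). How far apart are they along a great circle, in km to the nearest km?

With latitudes φ₁ = -10.050°, φ₂ = -18.770° and longitude difference Δλ = -173.710°:
Haversine: a = sin²(Δφ/2) + cos φ₁ cos φ₂ sin²(Δλ/2) = 0.0058 + (0.9847)(0.9468)(0.9970) = 0.93526.
Central angle c = 2·arcsin(√a) = 2.62707 rad.
Distance = R·c = 6371 × 2.6271 ≈ 16737 km.

16737 km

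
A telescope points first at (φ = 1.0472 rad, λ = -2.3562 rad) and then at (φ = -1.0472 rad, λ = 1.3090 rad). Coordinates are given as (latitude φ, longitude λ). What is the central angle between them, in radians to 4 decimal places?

2.8820 rad

With latitudes φ₁ = 60.000°, φ₂ = -60.000° and longitude difference Δλ = -150.000°:
Haversine: a = sin²(Δφ/2) + cos φ₁ cos φ₂ sin²(Δλ/2) = 0.7500 + (0.5000)(0.5000)(0.9330) = 0.98325.
Central angle c = 2·arcsin(√a) = 2.88204 rad.
So the angular separation is 2.8820 rad.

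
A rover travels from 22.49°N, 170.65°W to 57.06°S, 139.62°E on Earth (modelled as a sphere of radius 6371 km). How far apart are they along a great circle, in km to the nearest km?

Let φ₁ = 0.3925 rad, φ₂ = -0.9959 rad, and Δλ = -0.8680 rad.
cos c = sin φ₁ sin φ₂ + cos φ₁ cos φ₂ cos Δλ = (0.3825)(-0.8392) + (0.9239)(0.5438)(0.6464) = 0.00372,
so c = arccos(0.00372) = 1.56707 rad.
Distance = R·c = 6371 × 1.5671 ≈ 9984 km.

9984 km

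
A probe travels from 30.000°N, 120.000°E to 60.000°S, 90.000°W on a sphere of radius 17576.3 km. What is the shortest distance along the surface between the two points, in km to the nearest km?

In radians: φ₁ = 0.5236, φ₂ = -1.0472, Δλ = 150.000° = 2.6180 rad.
cos c = sin φ₁ sin φ₂ + cos φ₁ cos φ₂ cos Δλ = (0.5000)(-0.8660) + (0.8660)(0.5000)(-0.8660) = -0.80801,
so c = arccos(-0.80801) = 2.51157 rad.
Distance = R·c = 17576.3 × 2.5116 ≈ 44144 km.

44144 km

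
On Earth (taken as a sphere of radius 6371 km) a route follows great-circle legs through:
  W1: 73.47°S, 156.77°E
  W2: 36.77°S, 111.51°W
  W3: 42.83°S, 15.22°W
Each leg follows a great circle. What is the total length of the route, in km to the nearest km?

13946 km

Leg W1→W2: central angle 0.9679 rad, distance 6166.5 km.
Leg W2→W3: central angle 1.2211 rad, distance 7779.8 km.
Total: 6166.5 + 7779.8 ≈ 13946 km.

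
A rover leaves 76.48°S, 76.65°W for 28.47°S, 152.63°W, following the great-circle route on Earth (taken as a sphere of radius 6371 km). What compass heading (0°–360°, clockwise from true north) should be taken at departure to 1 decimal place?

276.4°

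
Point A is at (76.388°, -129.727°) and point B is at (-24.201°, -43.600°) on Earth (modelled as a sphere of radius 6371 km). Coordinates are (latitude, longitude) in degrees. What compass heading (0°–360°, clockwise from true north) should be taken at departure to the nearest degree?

100°

Δλ = 86.127° = 1.5032 rad.
y = sin Δλ · cos φ₂ = (0.9977)(0.9121) = 0.9100
x = cos φ₁ sin φ₂ − sin φ₁ cos φ₂ cos Δλ = (0.2353)(-0.4099) − (0.9719)(0.9121)(0.0675) = -0.1564
θ = atan2(y, x) = 99.75°, so the bearing is 100°.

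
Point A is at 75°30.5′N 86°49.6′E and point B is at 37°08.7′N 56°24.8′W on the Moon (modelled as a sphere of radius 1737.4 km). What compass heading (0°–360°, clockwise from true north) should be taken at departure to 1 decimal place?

328.2°

Δλ = -143.240° = -2.5000 rad.
y = sin Δλ · cos φ₂ = (-0.5985)(0.7971) = -0.4770
x = cos φ₁ sin φ₂ − sin φ₁ cos φ₂ cos Δλ = (0.2502)(0.6038) − (0.9682)(0.7971)(-0.8011) = 0.7694
θ = atan2(y, x) = -31.80°; adding 360° gives 328.2°.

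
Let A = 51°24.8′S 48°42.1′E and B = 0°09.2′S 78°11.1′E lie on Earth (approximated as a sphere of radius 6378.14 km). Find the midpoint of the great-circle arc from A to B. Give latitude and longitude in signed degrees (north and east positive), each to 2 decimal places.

-26.50°, 66.93°

The central angle between A and B is δ = 0.9944 rad.
With f = 0.5, the slerp weights are sin((1−f)δ)/sin δ = 0.5689 and sin(fδ)/sin δ = 0.5689.
Weighted sum of the unit vectors: (0.5689)·(0.4116,0.4686,-0.7817) + (0.5689)·(0.2048,0.9788,-0.0027) = (0.3506, 0.8234, -0.4462).
Converting back: φ = atan2(z, √(x²+y²)) = -26.50°, λ = atan2(y, x) = 66.93°.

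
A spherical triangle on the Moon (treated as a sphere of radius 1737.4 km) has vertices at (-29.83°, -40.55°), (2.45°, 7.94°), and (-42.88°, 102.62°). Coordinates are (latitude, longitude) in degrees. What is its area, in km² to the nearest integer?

Side lengths (central angles): a = 1.6597, b = 1.7420, c = 0.9847 rad; semiperimeter s = 2.1932.
By l'Huilier's theorem, tan(E/4) = √[tan(s/2) tan((s−a)/2) tan((s−b)/2) tan((s−c)/2)], giving spherical excess E = 1.1306 rad.
Area = E·R² = 1.1306 × (1737.4)² ≈ 3412899 km².

3412899 km²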